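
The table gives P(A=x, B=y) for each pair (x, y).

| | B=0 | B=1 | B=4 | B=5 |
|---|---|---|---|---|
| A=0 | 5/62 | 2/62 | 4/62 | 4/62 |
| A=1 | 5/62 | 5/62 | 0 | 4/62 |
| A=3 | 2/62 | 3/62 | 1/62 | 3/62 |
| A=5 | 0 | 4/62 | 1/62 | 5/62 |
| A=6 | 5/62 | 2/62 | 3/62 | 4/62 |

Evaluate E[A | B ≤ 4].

P(B ≤ 4) = 21/31.
Summing A·P(A=x,B=y) over the conditioning event gives 113/62.
E[A | B ≤ 4] = (113/62) / (21/31) = 113/42.

113/42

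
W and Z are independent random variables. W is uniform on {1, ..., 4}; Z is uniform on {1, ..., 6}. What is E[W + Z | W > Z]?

P(W > Z) = 1/4.
Summing (W+Z)·P(x,y) over outcomes with W > Z gives 5/4.
E[W + Z | W > Z] = (5/4) / (1/4) = 5.

5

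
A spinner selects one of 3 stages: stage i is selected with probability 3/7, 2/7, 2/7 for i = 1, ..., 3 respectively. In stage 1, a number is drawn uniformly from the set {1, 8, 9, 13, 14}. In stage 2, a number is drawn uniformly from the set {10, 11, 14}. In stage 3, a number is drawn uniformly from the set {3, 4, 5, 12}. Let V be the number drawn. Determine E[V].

E[V | stage 1] = (1+8+9+13+14)/5 = 9.
E[V | stage 2] = (10+11+14)/3 = 35/3.
E[V | stage 3] = (3+4+5+12)/4 = 6.
By the law of total expectation,
E[V] = (3/7)·(9) + (2/7)·(35/3) + (2/7)·(6) = 187/21.

187/21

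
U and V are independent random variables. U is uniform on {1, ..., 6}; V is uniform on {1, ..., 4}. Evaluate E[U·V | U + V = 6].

P(U + V = 6) = 1/6.
Summing UV·P(x,y) over outcomes with U + V = 6 gives 5/4.
E[U·V | U + V = 6] = (5/4) / (1/6) = 15/2.

15/2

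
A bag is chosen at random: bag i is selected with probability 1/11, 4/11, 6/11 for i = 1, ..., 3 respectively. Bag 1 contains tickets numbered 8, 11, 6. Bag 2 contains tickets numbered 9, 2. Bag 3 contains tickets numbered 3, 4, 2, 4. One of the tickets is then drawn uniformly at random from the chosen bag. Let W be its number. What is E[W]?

299/66

E[W | bag 1] = (8+11+6)/3 = 25/3.
E[W | bag 2] = (9+2)/2 = 11/2.
E[W | bag 3] = (3+4+2+4)/4 = 13/4.
E[W] = (1/11)·(25/3) + (4/11)·(11/2) + (6/11)·(13/4) = 299/66.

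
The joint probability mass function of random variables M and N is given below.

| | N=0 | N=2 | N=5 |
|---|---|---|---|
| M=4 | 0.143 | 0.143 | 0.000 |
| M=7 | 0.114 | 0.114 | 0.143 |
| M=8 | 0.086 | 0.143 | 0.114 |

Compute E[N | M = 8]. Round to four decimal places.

P(M = 8) = 0.343.
Σ N·P over the event = 0·(0.086) + 2·(0.143) + 5·(0.114) = 0.856.
E[N | M = 8] = (0.856) / (0.343) = 2.4956.

2.4956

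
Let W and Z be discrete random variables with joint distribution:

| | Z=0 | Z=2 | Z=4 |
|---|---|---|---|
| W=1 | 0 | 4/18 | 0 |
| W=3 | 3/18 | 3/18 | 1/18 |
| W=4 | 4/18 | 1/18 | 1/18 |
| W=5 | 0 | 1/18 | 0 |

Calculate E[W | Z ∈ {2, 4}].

P(Z ∈ {2, 4}) = 11/18.
Σ W·P over the event = 1·(4/18) + 3·(3/18) + 3·(1/18) + 4·(1/18) + 4·(1/18) + 5·(1/18) = 29/18.
E[W | Z ∈ {2, 4}] = (29/18) / (11/18) = 29/11.

29/11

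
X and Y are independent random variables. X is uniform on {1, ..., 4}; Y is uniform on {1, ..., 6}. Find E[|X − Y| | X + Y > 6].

11/5

Outcomes with X + Y > 6: (1,6), (2,5), (2,6), (3,4), (3,5), (3,6), (4,3), (4,4), (4,5), (4,6), each with probability 1/24.
E[|X − Y| | X + Y > 6] = (5 + 3 + 4 + 1 + 2 + 3 + 1 + 0 + 1 + 2) / 10 = 11/5.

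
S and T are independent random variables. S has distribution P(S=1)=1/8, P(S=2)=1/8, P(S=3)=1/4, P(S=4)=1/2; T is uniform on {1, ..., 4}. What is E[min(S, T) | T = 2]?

15/8

P(T = 2) = 1/4.
Summing min(S,T)·P(x,y) over outcomes with T = 2 gives 15/32.
E[min(S, T) | T = 2] = (15/32) / (1/4) = 15/8.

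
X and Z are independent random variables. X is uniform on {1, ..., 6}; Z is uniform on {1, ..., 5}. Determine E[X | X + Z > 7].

5

P(X + Z > 7) = 1/3.
Summing X·P(x,y) over outcomes with X + Z > 7 gives 5/3.
E[X | X + Z > 7] = (5/3) / (1/3) = 5.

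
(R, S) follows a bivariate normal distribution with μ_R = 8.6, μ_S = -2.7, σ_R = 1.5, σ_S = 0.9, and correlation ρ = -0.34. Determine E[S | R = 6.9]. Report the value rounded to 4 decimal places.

E[S | R=x] = μ_S + ρ(σ_S/σ_R)(x − μ_R) for jointly normal variables.
E[S | R=6.9] = -2.7 + (-0.34)·(0.9/1.5)·(6.9 − (8.6)) = -2.7 + (-0.204)·(-1.7) = -2.3532.

-2.3532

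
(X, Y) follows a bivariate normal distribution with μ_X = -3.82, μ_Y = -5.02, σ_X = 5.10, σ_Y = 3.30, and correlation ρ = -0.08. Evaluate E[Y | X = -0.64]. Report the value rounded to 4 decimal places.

-5.1846

The regression of Y on X has slope ρ·σ_Y/σ_X and passes through (μ_X, μ_Y).
E[Y | X=-0.64] = -5.02 + (-0.08)·(3.30/5.10)·(-0.64 − (-3.82)) = -5.02 + (-0.051765)·(3.18) = -5.1846.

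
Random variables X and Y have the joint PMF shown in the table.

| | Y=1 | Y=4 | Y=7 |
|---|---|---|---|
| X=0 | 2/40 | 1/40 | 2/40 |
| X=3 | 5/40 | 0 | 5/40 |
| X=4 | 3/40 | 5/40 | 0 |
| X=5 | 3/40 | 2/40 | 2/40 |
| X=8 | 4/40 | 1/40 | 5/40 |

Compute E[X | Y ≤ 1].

P(Y ≤ 1) = 17/40.
Σ X·P over the event = 0·(2/40) + 3·(5/40) + 4·(3/40) + 5·(3/40) + 8·(4/40) = 37/20.
E[X | Y ≤ 1] = (37/20) / (17/40) = 74/17.

74/17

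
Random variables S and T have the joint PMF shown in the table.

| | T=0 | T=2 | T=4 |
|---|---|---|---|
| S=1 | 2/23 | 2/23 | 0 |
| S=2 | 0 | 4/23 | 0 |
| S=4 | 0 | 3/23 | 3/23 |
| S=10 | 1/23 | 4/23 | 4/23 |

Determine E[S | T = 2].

62/13

P(T = 2) = 13/23.
Σ S·P over the event = 1·(2/23) + 2·(4/23) + 4·(3/23) + 10·(4/23) = 62/23.
E[S | T = 2] = (62/23) / (13/23) = 62/13.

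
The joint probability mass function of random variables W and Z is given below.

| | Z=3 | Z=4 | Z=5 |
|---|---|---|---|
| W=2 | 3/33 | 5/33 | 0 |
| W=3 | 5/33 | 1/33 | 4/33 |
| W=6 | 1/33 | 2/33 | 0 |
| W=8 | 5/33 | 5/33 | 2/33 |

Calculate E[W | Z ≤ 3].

P(Z ≤ 3) = 14/33.
Σ W·P over the event = 2·(3/33) + 3·(5/33) + 6·(1/33) + 8·(5/33) = 67/33.
E[W | Z ≤ 3] = (67/33) / (14/33) = 67/14.

67/14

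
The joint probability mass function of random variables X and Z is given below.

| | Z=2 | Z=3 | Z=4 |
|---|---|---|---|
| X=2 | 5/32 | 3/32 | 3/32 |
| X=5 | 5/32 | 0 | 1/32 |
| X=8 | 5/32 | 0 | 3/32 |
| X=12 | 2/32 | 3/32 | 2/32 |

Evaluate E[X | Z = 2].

99/17

P(Z = 2) = 17/32.
Σ X·P over the event = 2·(5/32) + 5·(5/32) + 8·(5/32) + 12·(2/32) = 99/32.
E[X | Z = 2] = (99/32) / (17/32) = 99/17.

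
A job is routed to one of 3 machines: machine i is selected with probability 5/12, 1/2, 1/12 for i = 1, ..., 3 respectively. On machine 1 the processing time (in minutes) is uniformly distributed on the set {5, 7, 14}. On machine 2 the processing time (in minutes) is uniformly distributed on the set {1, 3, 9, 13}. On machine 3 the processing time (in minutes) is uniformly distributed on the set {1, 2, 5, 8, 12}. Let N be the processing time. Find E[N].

1319/180

E[N | machine 1] = (5+7+14)/3 = 26/3.
E[N | machine 2] = (1+3+9+13)/4 = 13/2.
E[N | machine 3] = (1+2+5+8+12)/5 = 28/5.
E[N] = (5/12)·(26/3) + (1/2)·(13/2) + (1/12)·(28/5) = 1319/180.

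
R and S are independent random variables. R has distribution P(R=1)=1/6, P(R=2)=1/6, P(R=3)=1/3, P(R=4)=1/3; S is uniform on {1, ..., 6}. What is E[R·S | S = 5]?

85/6

P(S = 5) = 1/6.
Summing RS·P(x,y) over outcomes with S = 5 gives 85/36.
E[R·S | S = 5] = (85/36) / (1/6) = 85/6.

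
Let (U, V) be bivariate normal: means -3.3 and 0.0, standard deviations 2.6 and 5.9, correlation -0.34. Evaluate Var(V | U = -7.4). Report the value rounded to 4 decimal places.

The conditional variance in a bivariate normal is σ_V²(1 − ρ²), independent of x.
Var(V | U=-7.4) = (5.9)²·(1 − (-0.34)²) = 34.81·0.8844 = 30.7860.

30.7860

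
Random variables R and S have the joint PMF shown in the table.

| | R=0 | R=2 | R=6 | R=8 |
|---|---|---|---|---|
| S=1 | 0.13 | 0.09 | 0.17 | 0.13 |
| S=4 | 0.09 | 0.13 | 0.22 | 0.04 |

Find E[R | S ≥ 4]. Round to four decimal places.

3.9583

P(S ≥ 4) = 0.48.
Σ R·P over the event = 0·(0.09) + 2·(0.13) + 6·(0.22) + 8·(0.04) = 1.90.
E[R | S ≥ 4] = (1.90) / (0.48) = 3.9583.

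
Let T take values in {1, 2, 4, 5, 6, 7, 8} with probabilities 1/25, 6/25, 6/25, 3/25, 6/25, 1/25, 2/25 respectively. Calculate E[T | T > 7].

P(T > 7) = 2/25.
Σ over the event: 8·2/25 = 16/25.
E[T | T > 7] = (16/25) / (2/25) = 8.

8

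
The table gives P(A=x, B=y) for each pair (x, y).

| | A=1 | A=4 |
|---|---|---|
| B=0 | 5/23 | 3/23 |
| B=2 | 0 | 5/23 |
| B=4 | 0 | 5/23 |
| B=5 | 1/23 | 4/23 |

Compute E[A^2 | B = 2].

P(B = 2) = 5/23.
Σ A^2·P over the event = 16·(5/23) = 80/23.
E[A^2 | B = 2] = (80/23) / (5/23) = 16.

16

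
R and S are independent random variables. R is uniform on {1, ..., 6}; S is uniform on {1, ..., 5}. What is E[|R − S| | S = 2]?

Outcomes with S = 2: (1,2), (2,2), (3,2), (4,2), (5,2), (6,2), each with probability 1/30.
E[|R − S| | S = 2] = (1 + 0 + 1 + 2 + 3 + 4) / 6 = 11/6.

11/6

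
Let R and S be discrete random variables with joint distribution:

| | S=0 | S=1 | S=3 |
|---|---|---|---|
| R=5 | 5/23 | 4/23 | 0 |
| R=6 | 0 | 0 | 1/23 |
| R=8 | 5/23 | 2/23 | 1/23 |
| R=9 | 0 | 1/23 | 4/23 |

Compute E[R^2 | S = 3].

P(S = 3) = 6/23.
Σ R^2·P over the event = 36·(1/23) + 64·(1/23) + 81·(4/23) = 424/23.
E[R^2 | S = 3] = (424/23) / (6/23) = 212/3.

212/3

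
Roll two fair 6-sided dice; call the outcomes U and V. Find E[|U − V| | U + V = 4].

4/3

P(U + V = 4) = 1/12.
Summing |U−V|·P(x,y) over outcomes with U + V = 4 gives 1/9.
E[|U − V| | U + V = 4] = (1/9) / (1/12) = 4/3.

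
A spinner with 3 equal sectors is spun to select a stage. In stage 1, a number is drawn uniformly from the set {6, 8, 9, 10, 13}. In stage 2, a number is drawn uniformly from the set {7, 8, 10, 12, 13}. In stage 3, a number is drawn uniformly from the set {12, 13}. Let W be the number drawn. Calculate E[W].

317/30

E[W | stage 1] = (6+8+9+10+13)/5 = 46/5.
E[W | stage 2] = (7+8+10+12+13)/5 = 10.
E[W | stage 3] = (12+13)/2 = 25/2.
By the law of total expectation,
E[W] = (1/3)·(46/5) + (1/3)·(10) + (1/3)·(25/2) = 317/30.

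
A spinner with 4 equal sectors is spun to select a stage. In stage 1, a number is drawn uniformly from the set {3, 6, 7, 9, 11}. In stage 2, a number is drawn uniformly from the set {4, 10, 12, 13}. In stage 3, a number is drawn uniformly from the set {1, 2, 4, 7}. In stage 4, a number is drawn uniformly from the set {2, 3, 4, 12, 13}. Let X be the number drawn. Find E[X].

E[X | stage 1] = (3+6+7+9+11)/5 = 36/5.
E[X | stage 2] = (4+10+12+13)/4 = 39/4.
E[X | stage 3] = (1+2+4+7)/4 = 7/2.
E[X | stage 4] = (2+3+4+12+13)/5 = 34/5.
E[X] = (1/4)·(36/5) + (1/4)·(39/4) + (1/4)·(7/2) + (1/4)·(34/5) = 109/16.

109/16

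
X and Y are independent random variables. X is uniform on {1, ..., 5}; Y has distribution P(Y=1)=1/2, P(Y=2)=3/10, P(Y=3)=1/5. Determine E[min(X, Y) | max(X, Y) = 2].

14/11

P(max(X, Y) = 2) = 11/50.
Summing min(X,Y)·P(x,y) over outcomes with max(X, Y) = 2 gives 7/25.
E[min(X, Y) | max(X, Y) = 2] = (7/25) / (11/50) = 14/11.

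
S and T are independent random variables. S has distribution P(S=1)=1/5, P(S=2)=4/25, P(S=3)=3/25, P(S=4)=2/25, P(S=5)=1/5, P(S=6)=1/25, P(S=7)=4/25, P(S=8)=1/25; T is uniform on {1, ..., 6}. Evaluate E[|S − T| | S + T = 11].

23/11

P(S + T = 11) = 11/150.
Summing |S−T|·P(x,y) over outcomes with S + T = 11 gives 23/150.
E[|S − T| | S + T = 11] = (23/150) / (11/150) = 23/11.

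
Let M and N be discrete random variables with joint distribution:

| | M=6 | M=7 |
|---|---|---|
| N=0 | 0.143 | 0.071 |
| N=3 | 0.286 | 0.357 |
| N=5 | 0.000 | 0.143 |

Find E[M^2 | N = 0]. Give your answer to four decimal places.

P(N = 0) = 0.214.
Σ M^2·P over the event = 36·(0.143) + 49·(0.071) = 8.627.
E[M^2 | N = 0] = (8.627) / (0.214) = 40.3131.

40.3131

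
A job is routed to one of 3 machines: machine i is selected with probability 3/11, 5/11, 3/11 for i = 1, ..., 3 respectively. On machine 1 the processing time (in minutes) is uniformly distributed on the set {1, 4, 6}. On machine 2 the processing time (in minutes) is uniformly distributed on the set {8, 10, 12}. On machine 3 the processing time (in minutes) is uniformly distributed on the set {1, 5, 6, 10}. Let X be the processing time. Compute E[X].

E[X | machine 1] = (1+4+6)/3 = 11/3.
E[X | machine 2] = (8+10+12)/3 = 10.
E[X | machine 3] = (1+5+6+10)/4 = 11/2.
E[X] = (3/11)·(11/3) + (5/11)·(10) + (3/11)·(11/2) = 155/22.

155/22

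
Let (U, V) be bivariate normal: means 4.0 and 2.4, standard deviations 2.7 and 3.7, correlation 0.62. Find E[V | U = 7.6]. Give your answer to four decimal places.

The regression of V on U has slope ρ·σ_V/σ_U and passes through (μ_U, μ_V).
E[V | U=7.6] = 2.4 + (0.62)·(3.7/2.7)·(7.6 − (4.0)) = 2.4 + (0.84963)·(3.6) = 5.4587.

5.4587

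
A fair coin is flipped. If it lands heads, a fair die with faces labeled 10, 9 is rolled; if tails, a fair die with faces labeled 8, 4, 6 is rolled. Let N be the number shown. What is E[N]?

31/4

E[N | heads] = (10+9)/2 = 19/2.
E[N | tails] = (8+4+6)/3 = 6.
E[N] = (1/2)·(19/2) + (1/2)·(6) = 31/4.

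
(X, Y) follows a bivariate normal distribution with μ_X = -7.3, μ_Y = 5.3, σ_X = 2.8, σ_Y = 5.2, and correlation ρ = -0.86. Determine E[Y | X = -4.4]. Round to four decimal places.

0.6683

E[Y | X=x] = μ_Y + ρ(σ_Y/σ_X)(x − μ_X) for jointly normal variables.
E[Y | X=-4.4] = 5.3 + (-0.86)·(5.2/2.8)·(-4.4 − (-7.3)) = 5.3 + (-1.59714)·(2.9) = 0.6683.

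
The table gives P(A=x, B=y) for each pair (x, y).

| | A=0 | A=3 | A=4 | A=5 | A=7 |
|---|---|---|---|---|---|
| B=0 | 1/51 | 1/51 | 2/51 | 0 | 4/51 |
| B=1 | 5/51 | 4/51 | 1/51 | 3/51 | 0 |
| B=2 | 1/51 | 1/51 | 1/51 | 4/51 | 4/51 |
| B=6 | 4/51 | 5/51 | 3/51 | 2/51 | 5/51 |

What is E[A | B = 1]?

31/13

P(B = 1) = 13/51.
Summing A·P(A=x,B=y) over the conditioning event gives 31/51.
E[A | B = 1] = (31/51) / (13/51) = 31/13.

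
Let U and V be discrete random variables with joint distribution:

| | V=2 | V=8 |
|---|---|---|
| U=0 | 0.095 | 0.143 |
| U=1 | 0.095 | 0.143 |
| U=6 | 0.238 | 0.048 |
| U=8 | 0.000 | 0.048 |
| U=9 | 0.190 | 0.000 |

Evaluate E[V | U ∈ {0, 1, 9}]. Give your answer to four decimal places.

P(U ∈ {0, 1, 9}) = 0.666.
Σ V·P over the event = 2·(0.095) + 8·(0.143) + 2·(0.095) + 8·(0.143) + 2·(0.190) = 3.048.
E[V | U ∈ {0, 1, 9}] = (3.048) / (0.666) = 4.5766.

4.5766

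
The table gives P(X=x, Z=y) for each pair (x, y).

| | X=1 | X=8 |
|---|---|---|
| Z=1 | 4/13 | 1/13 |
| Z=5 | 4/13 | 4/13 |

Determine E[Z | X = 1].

3

P(X = 1) = 8/13.
Summing Z·P(X=x,Z=y) over the conditioning event gives 24/13.
E[Z | X = 1] = (24/13) / (8/13) = 3.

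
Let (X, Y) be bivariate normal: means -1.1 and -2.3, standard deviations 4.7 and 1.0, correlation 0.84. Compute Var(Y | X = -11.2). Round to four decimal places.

For a bivariate normal, Var(Y | X=x) = σ_Y²(1 − ρ²).
Var(Y | X=-11.2) = (1.0)²·(1 − (0.84)²) = 1·0.2944 = 0.2944.

0.2944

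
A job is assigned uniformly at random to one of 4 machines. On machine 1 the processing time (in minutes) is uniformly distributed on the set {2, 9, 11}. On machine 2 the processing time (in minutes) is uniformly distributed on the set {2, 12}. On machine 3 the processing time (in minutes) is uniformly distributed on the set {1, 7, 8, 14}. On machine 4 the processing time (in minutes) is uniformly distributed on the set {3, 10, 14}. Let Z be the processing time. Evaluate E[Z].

185/24

E[Z | machine 1] = (2+9+11)/3 = 22/3.
E[Z | machine 2] = (2+12)/2 = 7.
E[Z | machine 3] = (1+7+8+14)/4 = 15/2.
E[Z | machine 4] = (3+10+14)/3 = 9.
By the law of total expectation,
E[Z] = (1/4)·(22/3) + (1/4)·(7) + (1/4)·(15/2) + (1/4)·(9) = 185/24.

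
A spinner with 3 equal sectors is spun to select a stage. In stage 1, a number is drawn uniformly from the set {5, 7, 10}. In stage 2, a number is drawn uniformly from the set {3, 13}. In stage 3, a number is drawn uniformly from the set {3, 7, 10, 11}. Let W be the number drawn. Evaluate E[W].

E[W | stage 1] = (5+7+10)/3 = 22/3.
E[W | stage 2] = (3+13)/2 = 8.
E[W | stage 3] = (3+7+10+11)/4 = 31/4.
By the law of total expectation,
E[W] = (1/3)·(22/3) + (1/3)·(8) + (1/3)·(31/4) = 277/36.

277/36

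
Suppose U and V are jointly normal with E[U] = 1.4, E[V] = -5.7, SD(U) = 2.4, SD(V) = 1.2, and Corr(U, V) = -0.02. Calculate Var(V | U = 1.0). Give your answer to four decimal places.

1.4394

For a bivariate normal, Var(V | U=x) = σ_V²(1 − ρ²).
Var(V | U=1.0) = (1.2)²·(1 − (-0.02)²) = 1.44·0.9996 = 1.4394.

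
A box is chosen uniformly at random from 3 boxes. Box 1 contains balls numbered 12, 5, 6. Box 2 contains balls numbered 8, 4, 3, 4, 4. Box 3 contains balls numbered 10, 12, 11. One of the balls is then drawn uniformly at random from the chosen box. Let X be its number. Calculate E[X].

349/45

E[X | box 1] = (12+5+6)/3 = 23/3.
E[X | box 2] = (8+4+3+4+4)/5 = 23/5.
E[X | box 3] = (10+12+11)/3 = 11.
E[X] = (1/3)·(23/3) + (1/3)·(23/5) + (1/3)·(11) = 349/45.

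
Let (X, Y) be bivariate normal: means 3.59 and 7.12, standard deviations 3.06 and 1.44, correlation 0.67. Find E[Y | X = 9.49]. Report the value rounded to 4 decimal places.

E[Y | X=x] = μ_Y + ρ(σ_Y/σ_X)(x − μ_X) for jointly normal variables.
E[Y | X=9.49] = 7.12 + (0.67)·(1.44/3.06)·(9.49 − (3.59)) = 7.12 + (0.31529)·(5.9) = 8.9802.

8.9802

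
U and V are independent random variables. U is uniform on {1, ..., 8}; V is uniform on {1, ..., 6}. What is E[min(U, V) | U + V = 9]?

Outcomes with U + V = 9: (3,6), (4,5), (5,4), (6,3), (7,2), (8,1), each with probability 1/48.
E[min(U, V) | U + V = 9] = (3 + 4 + 4 + 3 + 2 + 1) / 6 = 17/6.

17/6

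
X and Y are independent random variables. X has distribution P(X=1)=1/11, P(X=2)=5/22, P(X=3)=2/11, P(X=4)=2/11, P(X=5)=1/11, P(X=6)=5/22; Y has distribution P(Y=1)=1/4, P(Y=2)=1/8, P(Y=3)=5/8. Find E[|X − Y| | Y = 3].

16/11

P(Y = 3) = 5/8.
Summing |X−Y|·P(x,y) over outcomes with Y = 3 gives 10/11.
E[|X − Y| | Y = 3] = (10/11) / (5/8) = 16/11.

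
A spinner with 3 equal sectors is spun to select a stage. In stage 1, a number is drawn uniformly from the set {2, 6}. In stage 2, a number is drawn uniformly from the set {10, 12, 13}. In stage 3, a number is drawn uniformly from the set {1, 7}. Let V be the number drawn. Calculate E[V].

59/9

E[V | stage 1] = (2+6)/2 = 4.
E[V | stage 2] = (10+12+13)/3 = 35/3.
E[V | stage 3] = (1+7)/2 = 4.
E[V] = (1/3)·(4) + (1/3)·(35/3) + (1/3)·(4) = 59/9.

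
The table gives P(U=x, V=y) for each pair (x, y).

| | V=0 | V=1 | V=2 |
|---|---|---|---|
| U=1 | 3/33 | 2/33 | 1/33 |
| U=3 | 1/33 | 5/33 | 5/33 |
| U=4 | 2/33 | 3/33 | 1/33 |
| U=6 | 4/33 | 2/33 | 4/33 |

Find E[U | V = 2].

4

P(V = 2) = 1/3.
Summing U·P(U=x,V=y) over the conditioning event gives 4/3.
E[U | V = 2] = (4/3) / (1/3) = 4.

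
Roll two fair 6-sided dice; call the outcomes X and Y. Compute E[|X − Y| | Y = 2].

Outcomes with Y = 2: (1,2), (2,2), (3,2), (4,2), (5,2), (6,2), each with probability 1/36.
E[|X − Y| | Y = 2] = (1 + 0 + 1 + 2 + 3 + 4) / 6 = 11/6.

11/6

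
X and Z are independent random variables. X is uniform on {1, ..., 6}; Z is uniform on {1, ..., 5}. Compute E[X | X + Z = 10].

Outcomes with X + Z = 10: (5,5), (6,4), each with probability 1/30.
E[X | X + Z = 10] = (5 + 6) / 2 = 11/2.

11/2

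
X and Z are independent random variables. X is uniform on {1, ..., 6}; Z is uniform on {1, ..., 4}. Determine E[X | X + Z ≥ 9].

17/3

P(X + Z ≥ 9) = 1/8.
Summing X·P(x,y) over outcomes with X + Z ≥ 9 gives 17/24.
E[X | X + Z ≥ 9] = (17/24) / (1/8) = 17/3.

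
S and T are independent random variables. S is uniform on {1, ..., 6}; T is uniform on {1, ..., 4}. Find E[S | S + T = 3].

Outcomes with S + T = 3: (1,2), (2,1), each with probability 1/24.
E[S | S + T = 3] = (1 + 2) / 2 = 3/2.

3/2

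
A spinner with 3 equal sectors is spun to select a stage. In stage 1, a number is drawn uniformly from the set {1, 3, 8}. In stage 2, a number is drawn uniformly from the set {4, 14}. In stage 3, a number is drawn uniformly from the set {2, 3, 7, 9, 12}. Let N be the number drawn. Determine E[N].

E[N | stage 1] = (1+3+8)/3 = 4.
E[N | stage 2] = (4+14)/2 = 9.
E[N | stage 3] = (2+3+7+9+12)/5 = 33/5.
E[N] = (1/3)·(4) + (1/3)·(9) + (1/3)·(33/5) = 98/15.

98/15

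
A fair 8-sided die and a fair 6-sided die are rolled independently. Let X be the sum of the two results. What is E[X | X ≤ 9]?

P(X ≤ 9) = 11/16.
Σ over the event: 2·1/48 + 3·1/24 + 4·1/16 + 5·1/12 + 6·5/48 + 7·1/8 + 8·1/8 + 9·1/8 = 107/24.
E[X | X ≤ 9] = (107/24) / (11/16) = 214/33.

214/33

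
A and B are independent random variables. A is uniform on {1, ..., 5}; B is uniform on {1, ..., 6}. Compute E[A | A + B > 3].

P(A + B > 3) = 9/10.
Summing A·P(x,y) over outcomes with A + B > 3 gives 43/15.
E[A | A + B > 3] = (43/15) / (9/10) = 86/27.

86/27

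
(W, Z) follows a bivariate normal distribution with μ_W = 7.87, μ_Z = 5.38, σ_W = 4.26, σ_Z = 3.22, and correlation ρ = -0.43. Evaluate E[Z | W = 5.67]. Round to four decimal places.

The regression of Z on W has slope ρ·σ_Z/σ_W and passes through (μ_W, μ_Z).
E[Z | W=5.67] = 5.38 + (-0.43)·(3.22/4.26)·(5.67 − (7.87)) = 5.38 + (-0.325023)·(-2.2) = 6.0951.

6.0951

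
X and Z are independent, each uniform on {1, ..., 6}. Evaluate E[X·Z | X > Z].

P(X > Z) = 5/12.
Summing XZ·P(x,y) over outcomes with X > Z gives 175/36.
E[X·Z | X > Z] = (175/36) / (5/12) = 35/3.

35/3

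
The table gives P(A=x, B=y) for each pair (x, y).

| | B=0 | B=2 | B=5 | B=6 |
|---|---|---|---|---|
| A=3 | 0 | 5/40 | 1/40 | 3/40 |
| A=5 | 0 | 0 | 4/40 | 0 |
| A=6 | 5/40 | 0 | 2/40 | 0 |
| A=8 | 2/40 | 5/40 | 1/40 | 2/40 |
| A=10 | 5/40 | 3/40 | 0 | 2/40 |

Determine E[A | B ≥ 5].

P(B ≥ 5) = 3/8.
Summing A·P(A=x,B=y) over the conditioning event gives 11/5.
E[A | B ≥ 5] = (11/5) / (3/8) = 88/15.

88/15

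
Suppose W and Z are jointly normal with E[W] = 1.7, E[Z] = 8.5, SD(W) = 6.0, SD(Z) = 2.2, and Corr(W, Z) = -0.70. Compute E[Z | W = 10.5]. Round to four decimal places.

E[Z | W=x] = μ_Z + ρ(σ_Z/σ_W)(x − μ_W) for jointly normal variables.
E[Z | W=10.5] = 8.5 + (-0.70)·(2.2/6.0)·(10.5 − (1.7)) = 8.5 + (-0.25667)·(8.8) = 6.2413.

6.2413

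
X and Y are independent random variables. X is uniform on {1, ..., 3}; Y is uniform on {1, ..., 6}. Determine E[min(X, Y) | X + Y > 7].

P(X + Y > 7) = 1/6.
Summing min(X,Y)·P(x,y) over outcomes with X + Y > 7 gives 4/9.
E[min(X, Y) | X + Y > 7] = (4/9) / (1/6) = 8/3.

8/3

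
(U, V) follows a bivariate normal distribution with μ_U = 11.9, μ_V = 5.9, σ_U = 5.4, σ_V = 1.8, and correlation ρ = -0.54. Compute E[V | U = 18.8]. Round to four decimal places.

4.6580

E[V | U=x] = μ_V + ρ(σ_V/σ_U)(x − μ_U) for jointly normal variables.
E[V | U=18.8] = 5.9 + (-0.54)·(1.8/5.4)·(18.8 − (11.9)) = 5.9 + (-0.18)·(6.9) = 4.6580.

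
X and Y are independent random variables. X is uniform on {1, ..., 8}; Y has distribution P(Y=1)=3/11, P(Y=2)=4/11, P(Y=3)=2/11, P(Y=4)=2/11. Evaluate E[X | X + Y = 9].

P(X + Y = 9) = 1/8.
Summing X·P(x,y) over outcomes with X + Y = 9 gives 37/44.
E[X | X + Y = 9] = (37/44) / (1/8) = 74/11.

74/11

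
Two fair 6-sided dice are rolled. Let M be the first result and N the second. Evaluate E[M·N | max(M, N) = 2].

8/3

Outcomes with max(M, N) = 2: (1,2), (2,1), (2,2), each with probability 1/36.
E[M·N | max(M, N) = 2] = (2 + 2 + 4) / 3 = 8/3.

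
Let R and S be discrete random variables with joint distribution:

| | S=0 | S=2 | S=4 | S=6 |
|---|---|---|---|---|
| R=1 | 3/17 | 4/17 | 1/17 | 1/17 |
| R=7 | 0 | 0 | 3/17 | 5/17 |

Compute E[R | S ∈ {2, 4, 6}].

P(S ∈ {2, 4, 6}) = 14/17.
Summing R·P(R=x,S=y) over the conditioning event gives 62/17.
E[R | S ∈ {2, 4, 6}] = (62/17) / (14/17) = 31/7.

31/7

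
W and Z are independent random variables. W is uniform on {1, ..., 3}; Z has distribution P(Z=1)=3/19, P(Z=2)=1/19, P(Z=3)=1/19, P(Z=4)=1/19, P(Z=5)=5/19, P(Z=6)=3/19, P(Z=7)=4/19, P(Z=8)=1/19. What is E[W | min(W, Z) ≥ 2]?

5/2

P(min(W, Z) ≥ 2) = 32/57.
Summing W·P(x,y) over outcomes with min(W, Z) ≥ 2 gives 80/57.
E[W | min(W, Z) ≥ 2] = (80/57) / (32/57) = 5/2.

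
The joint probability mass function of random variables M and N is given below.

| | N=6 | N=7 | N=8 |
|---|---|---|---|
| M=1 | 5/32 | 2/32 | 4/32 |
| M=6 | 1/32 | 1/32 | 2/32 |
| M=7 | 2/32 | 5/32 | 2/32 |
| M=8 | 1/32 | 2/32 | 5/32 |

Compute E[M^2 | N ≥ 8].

38

P(N ≥ 8) = 13/32.
Σ M^2·P over the event = 1·(4/32) + 36·(2/32) + 49·(2/32) + 64·(5/32) = 247/16.
E[M^2 | N ≥ 8] = (247/16) / (13/32) = 38.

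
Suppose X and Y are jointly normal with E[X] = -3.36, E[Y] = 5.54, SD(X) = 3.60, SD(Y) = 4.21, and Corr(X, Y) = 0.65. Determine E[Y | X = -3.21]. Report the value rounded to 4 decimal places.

5.6540

E[Y | X=x] = μ_Y + ρ(σ_Y/σ_X)(x − μ_X) for jointly normal variables.
E[Y | X=-3.21] = 5.54 + (0.65)·(4.21/3.60)·(-3.21 − (-3.36)) = 5.54 + (0.76014)·(0.15) = 5.6540.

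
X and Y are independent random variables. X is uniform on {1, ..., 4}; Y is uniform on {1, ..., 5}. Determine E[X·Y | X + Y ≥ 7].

85/6

P(X + Y ≥ 7) = 3/10.
Summing XY·P(x,y) over outcomes with X + Y ≥ 7 gives 17/4.
E[X·Y | X + Y ≥ 7] = (17/4) / (3/10) = 85/6.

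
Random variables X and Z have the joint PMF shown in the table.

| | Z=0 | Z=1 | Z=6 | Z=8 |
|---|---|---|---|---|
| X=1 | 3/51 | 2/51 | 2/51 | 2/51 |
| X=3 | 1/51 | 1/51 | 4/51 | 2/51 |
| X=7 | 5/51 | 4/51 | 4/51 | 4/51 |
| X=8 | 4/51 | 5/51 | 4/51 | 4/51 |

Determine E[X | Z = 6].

37/7

P(Z = 6) = 14/51.
Summing X·P(X=x,Z=y) over the conditioning event gives 74/51.
E[X | Z = 6] = (74/51) / (14/51) = 37/7.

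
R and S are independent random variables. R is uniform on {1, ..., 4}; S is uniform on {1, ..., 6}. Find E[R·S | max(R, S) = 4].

P(max(R, S) = 4) = 7/24.
Summing RS·P(x,y) over outcomes with max(R, S) = 4 gives 8/3.
E[R·S | max(R, S) = 4] = (8/3) / (7/24) = 64/7.

64/7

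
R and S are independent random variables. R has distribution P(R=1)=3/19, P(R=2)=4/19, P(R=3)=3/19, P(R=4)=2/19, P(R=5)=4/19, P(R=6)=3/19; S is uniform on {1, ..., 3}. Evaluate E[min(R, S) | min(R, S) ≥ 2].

P(min(R, S) ≥ 2) = 32/57.
Summing min(R,S)·P(x,y) over outcomes with min(R, S) ≥ 2 gives 4/3.
E[min(R, S) | min(R, S) ≥ 2] = (4/3) / (32/57) = 19/8.

19/8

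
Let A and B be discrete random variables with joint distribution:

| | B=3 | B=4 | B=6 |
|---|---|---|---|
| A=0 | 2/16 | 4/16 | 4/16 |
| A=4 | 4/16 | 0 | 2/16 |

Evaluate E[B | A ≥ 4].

4

P(A ≥ 4) = 3/8.
Summing B·P(A=x,B=y) over the conditioning event gives 3/2.
E[B | A ≥ 4] = (3/2) / (3/8) = 4.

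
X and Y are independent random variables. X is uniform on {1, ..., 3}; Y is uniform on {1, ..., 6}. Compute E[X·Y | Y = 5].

10

P(Y = 5) = 1/6.
Summing XY·P(x,y) over outcomes with Y = 5 gives 5/3.
E[X·Y | Y = 5] = (5/3) / (1/6) = 10.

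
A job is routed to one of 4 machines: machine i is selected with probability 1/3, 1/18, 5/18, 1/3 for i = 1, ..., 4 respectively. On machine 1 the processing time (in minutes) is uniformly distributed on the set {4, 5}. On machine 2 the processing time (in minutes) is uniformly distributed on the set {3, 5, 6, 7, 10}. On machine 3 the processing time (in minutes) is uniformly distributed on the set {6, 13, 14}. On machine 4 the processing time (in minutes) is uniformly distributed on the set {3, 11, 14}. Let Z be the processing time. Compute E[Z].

721/90

E[Z | machine 1] = (4+5)/2 = 9/2.
E[Z | machine 2] = (3+5+6+7+10)/5 = 31/5.
E[Z | machine 3] = (6+13+14)/3 = 11.
E[Z | machine 4] = (3+11+14)/3 = 28/3.
By the law of total expectation,
E[Z] = (1/3)·(9/2) + (1/18)·(31/5) + (5/18)·(11) + (1/3)·(28/3) = 721/90.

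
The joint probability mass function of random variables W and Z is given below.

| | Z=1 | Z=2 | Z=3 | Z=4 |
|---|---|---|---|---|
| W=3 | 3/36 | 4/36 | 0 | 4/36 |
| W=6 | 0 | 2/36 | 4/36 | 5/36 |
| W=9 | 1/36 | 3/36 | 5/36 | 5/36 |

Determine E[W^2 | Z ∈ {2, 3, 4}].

1521/32

P(Z ∈ {2, 3, 4}) = 8/9.
Σ W^2·P over the event = 9·(4/36) + 9·(4/36) + 36·(2/36) + 36·(4/36) + 36·(5/36) + 81·(3/36) + 81·(5/36) + 81·(5/36) = 169/4.
E[W^2 | Z ∈ {2, 3, 4}] = (169/4) / (8/9) = 1521/32.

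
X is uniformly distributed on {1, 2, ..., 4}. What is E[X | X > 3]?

Given X > 3, X is equally likely to be any of {4}.
E[X | X > 3] = (4) / 1 = 4.

4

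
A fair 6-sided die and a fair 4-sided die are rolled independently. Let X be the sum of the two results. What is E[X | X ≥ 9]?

P(X ≥ 9) = 1/8.
Σ over the event: 9·1/12 + 10·1/24 = 7/6.
E[X | X ≥ 9] = (7/6) / (1/8) = 28/3.

28/3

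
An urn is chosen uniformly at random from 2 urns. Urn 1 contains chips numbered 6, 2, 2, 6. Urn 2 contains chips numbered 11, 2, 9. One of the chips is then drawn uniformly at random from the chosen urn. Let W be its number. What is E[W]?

E[W | urn 1] = (6+2+2+6)/4 = 4.
E[W | urn 2] = (11+2+9)/3 = 22/3.
E[W] = (1/2)·(4) + (1/2)·(22/3) = 17/3.

17/3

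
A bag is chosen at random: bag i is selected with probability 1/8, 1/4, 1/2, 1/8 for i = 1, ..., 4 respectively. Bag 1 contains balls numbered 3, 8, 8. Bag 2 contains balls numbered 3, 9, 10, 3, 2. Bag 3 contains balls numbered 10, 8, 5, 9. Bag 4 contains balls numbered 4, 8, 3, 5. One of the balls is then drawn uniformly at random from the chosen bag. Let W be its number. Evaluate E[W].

203/30

E[W | bag 1] = (3+8+8)/3 = 19/3.
E[W | bag 2] = (3+9+10+3+2)/5 = 27/5.
E[W | bag 3] = (10+8+5+9)/4 = 8.
E[W | bag 4] = (4+8+3+5)/4 = 5.
By the law of total expectation,
E[W] = (1/8)·(19/3) + (1/4)·(27/5) + (1/2)·(8) + (1/8)·(5) = 203/30.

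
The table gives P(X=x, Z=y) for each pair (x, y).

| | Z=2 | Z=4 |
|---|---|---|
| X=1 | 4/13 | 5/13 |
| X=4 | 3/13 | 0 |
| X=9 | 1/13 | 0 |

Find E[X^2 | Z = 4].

1

P(Z = 4) = 5/13.
Σ X^2·P over the event = 1·(5/13) = 5/13.
E[X^2 | Z = 4] = (5/13) / (5/13) = 1.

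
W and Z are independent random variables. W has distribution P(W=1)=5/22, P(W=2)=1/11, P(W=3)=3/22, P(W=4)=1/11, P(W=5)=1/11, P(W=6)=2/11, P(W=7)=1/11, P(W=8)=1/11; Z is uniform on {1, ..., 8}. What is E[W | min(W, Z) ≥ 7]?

P(min(W, Z) ≥ 7) = 1/22.
Summing W·P(x,y) over outcomes with min(W, Z) ≥ 7 gives 15/44.
E[W | min(W, Z) ≥ 7] = (15/44) / (1/22) = 15/2.

15/2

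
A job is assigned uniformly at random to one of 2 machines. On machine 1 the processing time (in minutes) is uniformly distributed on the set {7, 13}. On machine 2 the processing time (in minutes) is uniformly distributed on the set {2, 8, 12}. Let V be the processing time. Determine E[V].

26/3

E[V | machine 1] = (7+13)/2 = 10.
E[V | machine 2] = (2+8+12)/3 = 22/3.
By the law of total expectation,
E[V] = (1/2)·(10) + (1/2)·(22/3) = 26/3.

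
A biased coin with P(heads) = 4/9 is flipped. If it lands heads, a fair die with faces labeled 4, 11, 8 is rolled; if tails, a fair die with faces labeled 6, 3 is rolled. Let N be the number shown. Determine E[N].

319/54

E[N | heads] = (4+11+8)/3 = 23/3.
E[N | tails] = (6+3)/2 = 9/2.
By the law of total expectation,
E[N] = (4/9)·(23/3) + (5/9)·(9/2) = 319/54.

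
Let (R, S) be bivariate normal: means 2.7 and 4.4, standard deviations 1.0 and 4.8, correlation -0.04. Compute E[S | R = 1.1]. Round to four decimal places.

The regression of S on R has slope ρ·σ_S/σ_R and passes through (μ_R, μ_S).
E[S | R=1.1] = 4.4 + (-0.04)·(4.8/1.0)·(1.1 − (2.7)) = 4.4 + (-0.192)·(-1.6) = 4.7072.

4.7072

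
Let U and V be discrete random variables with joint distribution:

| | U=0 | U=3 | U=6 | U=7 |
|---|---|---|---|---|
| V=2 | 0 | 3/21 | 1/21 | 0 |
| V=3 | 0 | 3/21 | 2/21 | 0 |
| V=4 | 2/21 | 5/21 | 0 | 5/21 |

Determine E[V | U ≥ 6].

7/2

P(U ≥ 6) = 8/21.
Σ V·P over the event = 2·(1/21) + 3·(2/21) + 4·(5/21) = 4/3.
E[V | U ≥ 6] = (4/3) / (8/21) = 7/2.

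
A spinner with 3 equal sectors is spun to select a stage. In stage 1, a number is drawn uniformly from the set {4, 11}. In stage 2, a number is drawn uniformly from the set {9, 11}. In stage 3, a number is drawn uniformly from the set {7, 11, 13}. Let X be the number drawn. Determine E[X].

167/18

E[X | stage 1] = (4+11)/2 = 15/2.
E[X | stage 2] = (9+11)/2 = 10.
E[X | stage 3] = (7+11+13)/3 = 31/3.
E[X] = (1/3)·(15/2) + (1/3)·(10) + (1/3)·(31/3) = 167/18.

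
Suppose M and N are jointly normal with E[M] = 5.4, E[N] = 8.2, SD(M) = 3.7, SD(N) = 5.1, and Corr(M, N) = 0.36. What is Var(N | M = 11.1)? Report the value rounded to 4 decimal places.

22.6391

The conditional variance in a bivariate normal is σ_N²(1 − ρ²), independent of x.
Var(N | M=11.1) = (5.1)²·(1 − (0.36)²) = 26.01·0.8704 = 22.6391.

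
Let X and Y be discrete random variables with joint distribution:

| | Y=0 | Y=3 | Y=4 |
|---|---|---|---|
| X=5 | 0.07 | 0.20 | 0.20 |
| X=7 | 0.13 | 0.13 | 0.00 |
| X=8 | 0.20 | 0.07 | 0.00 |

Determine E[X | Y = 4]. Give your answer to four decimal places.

5.0000

P(Y = 4) = 0.20.
Σ X·P over the event = 5·(0.20) = 1.00.
E[X | Y = 4] = (1.00) / (0.20) = 5.0000.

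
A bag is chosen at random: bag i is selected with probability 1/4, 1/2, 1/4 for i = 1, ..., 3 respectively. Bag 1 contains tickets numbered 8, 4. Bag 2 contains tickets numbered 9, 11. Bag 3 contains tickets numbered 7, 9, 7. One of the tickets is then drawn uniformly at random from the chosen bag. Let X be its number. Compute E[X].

E[X | bag 1] = (8+4)/2 = 6.
E[X | bag 2] = (9+11)/2 = 10.
E[X | bag 3] = (7+9+7)/3 = 23/3.
E[X] = (1/4)·(6) + (1/2)·(10) + (1/4)·(23/3) = 101/12.

101/12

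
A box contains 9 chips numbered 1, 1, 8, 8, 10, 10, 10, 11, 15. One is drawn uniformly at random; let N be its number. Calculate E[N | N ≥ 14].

P(N ≥ 14) = 1/9.
Σ over the event: 15·1/9 = 5/3.
E[N | N ≥ 14] = (5/3) / (1/9) = 15.

15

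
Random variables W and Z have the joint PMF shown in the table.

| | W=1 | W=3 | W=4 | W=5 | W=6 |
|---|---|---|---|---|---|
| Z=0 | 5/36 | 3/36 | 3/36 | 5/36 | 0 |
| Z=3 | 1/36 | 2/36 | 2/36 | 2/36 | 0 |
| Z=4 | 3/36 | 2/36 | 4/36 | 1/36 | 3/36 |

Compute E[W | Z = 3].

25/7

P(Z = 3) = 7/36.
Summing W·P(W=x,Z=y) over the conditioning event gives 25/36.
E[W | Z = 3] = (25/36) / (7/36) = 25/7.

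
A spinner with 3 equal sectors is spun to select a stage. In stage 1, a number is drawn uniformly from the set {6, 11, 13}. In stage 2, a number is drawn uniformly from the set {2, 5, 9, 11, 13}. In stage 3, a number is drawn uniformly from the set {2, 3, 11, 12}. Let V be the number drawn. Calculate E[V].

E[V | stage 1] = (6+11+13)/3 = 10.
E[V | stage 2] = (2+5+9+11+13)/5 = 8.
E[V | stage 3] = (2+3+11+12)/4 = 7.
E[V] = (1/3)·(10) + (1/3)·(8) + (1/3)·(7) = 25/3.

25/3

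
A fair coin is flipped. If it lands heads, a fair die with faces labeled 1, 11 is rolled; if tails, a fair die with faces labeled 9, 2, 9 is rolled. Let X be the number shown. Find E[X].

E[X | heads] = (1+11)/2 = 6.
E[X | tails] = (9+2+9)/3 = 20/3.
By the law of total expectation,
E[X] = (1/2)·(6) + (1/2)·(20/3) = 19/3.

19/3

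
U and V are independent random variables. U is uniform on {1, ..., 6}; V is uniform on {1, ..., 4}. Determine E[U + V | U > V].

P(U > V) = 7/12.
Summing (U+V)·P(x,y) over outcomes with U > V gives 47/12.
E[U + V | U > V] = (47/12) / (7/12) = 47/7.

47/7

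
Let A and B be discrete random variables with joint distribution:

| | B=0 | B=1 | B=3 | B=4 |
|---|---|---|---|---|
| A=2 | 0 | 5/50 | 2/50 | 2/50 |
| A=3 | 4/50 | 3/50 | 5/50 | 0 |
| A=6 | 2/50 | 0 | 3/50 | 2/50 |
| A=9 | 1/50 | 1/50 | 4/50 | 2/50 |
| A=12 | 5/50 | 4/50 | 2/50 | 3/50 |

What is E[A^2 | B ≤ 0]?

P(B ≤ 0) = 6/25.
Σ A^2·P over the event = 9·(4/50) + 36·(2/50) + 81·(1/50) + 144·(5/50) = 909/50.
E[A^2 | B ≤ 0] = (909/50) / (6/25) = 303/4.

303/4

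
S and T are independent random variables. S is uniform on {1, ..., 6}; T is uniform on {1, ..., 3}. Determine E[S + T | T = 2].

11/2

Outcomes with T = 2: (1,2), (2,2), (3,2), (4,2), (5,2), (6,2), each with probability 1/18.
E[S + T | T = 2] = (3 + 4 + 5 + 6 + 7 + 8) / 6 = 11/2.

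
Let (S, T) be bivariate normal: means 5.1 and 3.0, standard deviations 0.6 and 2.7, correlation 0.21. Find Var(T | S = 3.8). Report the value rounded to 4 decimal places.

6.9685

The conditional variance in a bivariate normal is σ_T²(1 − ρ²), independent of x.
Var(T | S=3.8) = (2.7)²·(1 − (0.21)²) = 7.29·0.9559 = 6.9685.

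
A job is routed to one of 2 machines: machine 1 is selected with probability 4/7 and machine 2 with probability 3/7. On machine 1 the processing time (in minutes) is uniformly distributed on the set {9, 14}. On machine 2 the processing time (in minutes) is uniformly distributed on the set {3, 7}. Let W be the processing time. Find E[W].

E[W | machine 1] = (9+14)/2 = 23/2.
E[W | machine 2] = (3+7)/2 = 5.
E[W] = (4/7)·(23/2) + (3/7)·(5) = 61/7.

61/7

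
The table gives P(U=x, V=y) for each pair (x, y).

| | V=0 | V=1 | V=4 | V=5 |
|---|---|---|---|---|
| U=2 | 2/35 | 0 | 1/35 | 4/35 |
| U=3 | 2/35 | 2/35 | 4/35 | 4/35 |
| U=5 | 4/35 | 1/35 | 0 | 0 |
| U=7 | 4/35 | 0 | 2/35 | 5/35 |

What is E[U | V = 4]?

4

P(V = 4) = 1/5.
Σ U·P over the event = 2·(1/35) + 3·(4/35) + 7·(2/35) = 4/5.
E[U | V = 4] = (4/5) / (1/5) = 4.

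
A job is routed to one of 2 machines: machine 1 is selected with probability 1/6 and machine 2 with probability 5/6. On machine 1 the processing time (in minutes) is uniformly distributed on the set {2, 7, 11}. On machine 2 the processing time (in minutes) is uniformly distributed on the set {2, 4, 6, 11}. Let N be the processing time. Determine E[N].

E[N | machine 1] = (2+7+11)/3 = 20/3.
E[N | machine 2] = (2+4+6+11)/4 = 23/4.
E[N] = (1/6)·(20/3) + (5/6)·(23/4) = 425/72.

425/72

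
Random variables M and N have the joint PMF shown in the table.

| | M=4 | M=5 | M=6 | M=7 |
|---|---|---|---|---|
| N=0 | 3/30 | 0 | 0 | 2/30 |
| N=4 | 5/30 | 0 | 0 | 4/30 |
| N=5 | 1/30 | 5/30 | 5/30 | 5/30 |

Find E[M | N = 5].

P(N = 5) = 8/15.
Σ M·P over the event = 4·(1/30) + 5·(5/30) + 6·(5/30) + 7·(5/30) = 47/15.
E[M | N = 5] = (47/15) / (8/15) = 47/8.

47/8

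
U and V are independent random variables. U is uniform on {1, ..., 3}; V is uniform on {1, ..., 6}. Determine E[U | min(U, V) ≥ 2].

5/2

Outcomes with min(U, V) ≥ 2: (2,2), (2,3), (2,4), (2,5), (2,6), (3,2), (3,3), (3,4), (3,5), (3,6), each with probability 1/18.
E[U | min(U, V) ≥ 2] = (2 + 2 + 2 + 2 + 2 + 3 + 3 + 3 + 3 + 3) / 10 = 5/2.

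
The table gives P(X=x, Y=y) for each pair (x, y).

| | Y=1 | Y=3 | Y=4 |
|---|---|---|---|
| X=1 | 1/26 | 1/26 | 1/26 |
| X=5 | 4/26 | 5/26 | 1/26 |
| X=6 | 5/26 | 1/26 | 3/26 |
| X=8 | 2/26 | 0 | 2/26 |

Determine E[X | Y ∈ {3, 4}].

P(Y ∈ {3, 4}) = 7/13.
Summing X·P(X=x,Y=y) over the conditioning event gives 36/13.
E[X | Y ∈ {3, 4}] = (36/13) / (7/13) = 36/7.

36/7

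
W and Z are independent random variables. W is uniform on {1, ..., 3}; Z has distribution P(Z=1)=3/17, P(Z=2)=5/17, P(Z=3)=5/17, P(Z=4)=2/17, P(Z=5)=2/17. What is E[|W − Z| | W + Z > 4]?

40/27

P(W + Z > 4) = 9/17.
Summing |W−Z|·P(x,y) over outcomes with W + Z > 4 gives 40/51.
E[|W − Z| | W + Z > 4] = (40/51) / (9/17) = 40/27.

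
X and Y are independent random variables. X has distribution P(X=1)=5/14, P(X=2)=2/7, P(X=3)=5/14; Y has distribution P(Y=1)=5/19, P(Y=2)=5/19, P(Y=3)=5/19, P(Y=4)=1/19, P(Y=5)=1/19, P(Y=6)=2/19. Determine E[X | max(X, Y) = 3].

29/12

P(max(X, Y) = 3) = 60/133.
Summing X·P(x,y) over outcomes with max(X, Y) = 3 gives 145/133.
E[X | max(X, Y) = 3] = (145/133) / (60/133) = 29/12.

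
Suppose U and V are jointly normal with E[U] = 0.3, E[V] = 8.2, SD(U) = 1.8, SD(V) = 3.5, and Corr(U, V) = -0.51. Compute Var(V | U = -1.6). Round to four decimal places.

The conditional variance in a bivariate normal is σ_V²(1 − ρ²), independent of x.
Var(V | U=-1.6) = (3.5)²·(1 − (-0.51)²) = 12.25·0.7399 = 9.0638.

9.0638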